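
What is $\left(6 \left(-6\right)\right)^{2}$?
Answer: $1296$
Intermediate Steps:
$\left(6 \left(-6\right)\right)^{2} = \left(-36\right)^{2} = 1296$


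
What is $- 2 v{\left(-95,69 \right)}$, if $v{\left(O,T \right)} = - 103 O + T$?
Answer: $-19708$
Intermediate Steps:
$v{\left(O,T \right)} = T - 103 O$
$- 2 v{\left(-95,69 \right)} = - 2 \left(69 - -9785\right) = - 2 \left(69 + 9785\right) = \left(-2\right) 9854 = -19708$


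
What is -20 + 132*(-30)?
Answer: -3980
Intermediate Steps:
-20 + 132*(-30) = -20 - 3960 = -3980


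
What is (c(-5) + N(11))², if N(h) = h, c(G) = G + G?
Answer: 1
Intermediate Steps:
c(G) = 2*G
(c(-5) + N(11))² = (2*(-5) + 11)² = (-10 + 11)² = 1² = 1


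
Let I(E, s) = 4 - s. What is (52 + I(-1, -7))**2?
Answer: 3969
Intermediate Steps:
(52 + I(-1, -7))**2 = (52 + (4 - 1*(-7)))**2 = (52 + (4 + 7))**2 = (52 + 11)**2 = 63**2 = 3969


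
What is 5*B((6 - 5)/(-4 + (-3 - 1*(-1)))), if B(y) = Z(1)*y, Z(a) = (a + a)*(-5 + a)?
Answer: 20/3 ≈ 6.6667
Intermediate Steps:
Z(a) = 2*a*(-5 + a) (Z(a) = (2*a)*(-5 + a) = 2*a*(-5 + a))
B(y) = -8*y (B(y) = (2*1*(-5 + 1))*y = (2*1*(-4))*y = -8*y)
5*B((6 - 5)/(-4 + (-3 - 1*(-1)))) = 5*(-8*(6 - 5)/(-4 + (-3 - 1*(-1)))) = 5*(-8/(-4 + (-3 + 1))) = 5*(-8/(-4 - 2)) = 5*(-8/(-6)) = 5*(-8*(-1)/6) = 5*(-8*(-⅙)) = 5*(4/3) = 20/3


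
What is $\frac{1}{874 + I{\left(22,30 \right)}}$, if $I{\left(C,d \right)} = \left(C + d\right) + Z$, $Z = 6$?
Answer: $\frac{1}{932} \approx 0.001073$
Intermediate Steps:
$I{\left(C,d \right)} = 6 + C + d$ ($I{\left(C,d \right)} = \left(C + d\right) + 6 = 6 + C + d$)
$\frac{1}{874 + I{\left(22,30 \right)}} = \frac{1}{874 + \left(6 + 22 + 30\right)} = \frac{1}{874 + 58} = \frac{1}{932}$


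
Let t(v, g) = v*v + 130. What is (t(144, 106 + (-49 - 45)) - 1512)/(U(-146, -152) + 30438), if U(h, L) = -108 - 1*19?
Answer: 19354/30311 ≈ 0.63851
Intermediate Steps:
U(h, L) = -127 (U(h, L) = -108 - 19 = -127)
t(v, g) = 130 + v² (t(v, g) = v² + 130 = 130 + v²)
(t(144, 106 + (-49 - 45)) - 1512)/(U(-146, -152) + 30438) = ((130 + 144²) - 1512)/(-127 + 30438) = ((130 + 20736) - 1512)/30311 = (20866 - 1512)*(1/30311) = 19354*(1/30311) = 19354/30311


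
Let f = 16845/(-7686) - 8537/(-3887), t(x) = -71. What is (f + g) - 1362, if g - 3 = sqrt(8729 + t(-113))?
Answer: -13533547057/9958494 + 3*sqrt(962) ≈ -1265.9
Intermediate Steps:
g = 3 + 3*sqrt(962) (g = 3 + sqrt(8729 - 71) = 3 + sqrt(8658) = 3 + 3*sqrt(962) ≈ 96.048)
f = 46289/9958494 (f = 16845*(-1/7686) - 8537*(-1/3887) = -5615/2562 + 8537/3887 = 46289/9958494 ≈ 0.0046482)
(f + g) - 1362 = (46289/9958494 + (3 + 3*sqrt(962))) - 1362 = (29921771/9958494 + 3*sqrt(962)) - 1362 = -13533547057/9958494 + 3*sqrt(962)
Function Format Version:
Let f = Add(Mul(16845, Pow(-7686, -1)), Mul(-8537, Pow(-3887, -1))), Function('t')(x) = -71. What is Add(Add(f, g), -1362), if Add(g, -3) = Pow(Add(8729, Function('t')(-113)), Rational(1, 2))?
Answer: Add(Rational(-13533547057, 9958494), Mul(3, Pow(962, Rational(1, 2)))) ≈ -1265.9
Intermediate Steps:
g = Add(3, Mul(3, Pow(962, Rational(1, 2)))) (g = Add(3, Pow(Add(8729, -71), Rational(1, 2))) = Add(3, Pow(8658, Rational(1, 2))) = Add(3, Mul(3, Pow(962, Rational(1, 2)))) ≈ 96.048)
f = Rational(46289, 9958494) (f = Add(Mul(16845, Rational(-1, 7686)), Mul(-8537, Rational(-1, 3887))) = Add(Rational(-5615, 2562), Rational(8537, 3887)) = Rational(46289, 9958494) ≈ 0.0046482)
Add(Add(f, g), -1362) = Add(Add(Rational(46289, 9958494), Add(3, Mul(3, Pow(962, Rational(1, 2))))), -1362) = Add(Add(Rational(29921771, 9958494), Mul(3, Pow(962, Rational(1, 2)))), -1362) = Add(Rational(-13533547057, 9958494), Mul(3, Pow(962, Rational(1, 2))))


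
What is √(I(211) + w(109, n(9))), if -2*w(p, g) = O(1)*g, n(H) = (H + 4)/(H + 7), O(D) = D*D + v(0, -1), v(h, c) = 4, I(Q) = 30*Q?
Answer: √404990/8 ≈ 79.549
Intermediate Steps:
O(D) = 4 + D² (O(D) = D*D + 4 = D² + 4 = 4 + D²)
n(H) = (4 + H)/(7 + H)
w(p, g) = -5*g/2 (w(p, g) = -(4 + 1²)*g/2 = -(4 + 1)*g/2 = -5*g/2)
√(I(211) + w(109, n(9))) = √(30*211 - 5*(4 + 9)/(2*(7 + 9))) = √(6330 - 5*13/(2*16)) = √(6330 - 5*13/32) = √(6330 - 5/2*13/16) = √(6330 - 65/32) = √(202495/32) = √404990/8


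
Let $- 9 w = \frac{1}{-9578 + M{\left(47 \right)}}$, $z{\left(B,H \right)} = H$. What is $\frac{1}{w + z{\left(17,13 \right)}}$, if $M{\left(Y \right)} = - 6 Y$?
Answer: $\frac{88740}{1153621} \approx 0.076923$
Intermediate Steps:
$w = \frac{1}{88740}$ ($w = - \frac{1}{9 \left(-9578 - 282\right)} = - \frac{1}{9 \left(-9860\right)} = \left(- \frac{1}{9}\right) \left(- \frac{1}{9860}\right) = \frac{1}{88740} \approx 1.1269 \cdot 10^{-5}$)
$\frac{1}{w + z{\left(17,13 \right)}} = \frac{1}{\frac{1}{88740} + 13} = \frac{1}{\frac{1153621}{88740}} = \frac{88740}{1153621}$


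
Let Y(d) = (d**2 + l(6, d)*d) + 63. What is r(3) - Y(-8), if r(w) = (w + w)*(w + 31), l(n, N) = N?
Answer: 13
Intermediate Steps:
Y(d) = 63 + 2*d**2 (Y(d) = (d**2 + d*d) + 63 = (d**2 + d**2) + 63 = 2*d**2 + 63 = 63 + 2*d**2)
r(w) = 2*w*(31 + w) (r(w) = (2*w)*(31 + w) = 2*w*(31 + w))
r(3) - Y(-8) = 2*3*(31 + 3) - (63 + 2*(-8)**2) = 2*3*34 - (63 + 2*64) = 204 - (63 + 128) = 204 - 1*191 = 204 - 191 = 13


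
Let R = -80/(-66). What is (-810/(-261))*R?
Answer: 1200/319 ≈ 3.7618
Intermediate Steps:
R = 40/33 (R = -80*(-1/66) = 40/33 ≈ 1.2121)
(-810/(-261))*R = -810/(-261)*(40/33) = -810*(-1/261)*(40/33) = (90/29)*(40/33) = 1200/319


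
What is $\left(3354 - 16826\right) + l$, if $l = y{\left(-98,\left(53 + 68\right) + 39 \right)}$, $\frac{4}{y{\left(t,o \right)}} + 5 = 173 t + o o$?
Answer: $- \frac{116411548}{8641} \approx -13472.0$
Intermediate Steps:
$y{\left(t,o \right)} = \frac{4}{-5 + o^{2} + 173 t}$ ($y{\left(t,o \right)} = \frac{4}{-5 + \left(173 t + o o\right)} = \frac{4}{-5 + \left(173 t + o^{2}\right)} = \frac{4}{-5 + \left(o^{2} + 173 t\right)} = \frac{4}{-5 + o^{2} + 173 t}$)
$l = \frac{4}{8641}$ ($l = \frac{4}{-5 + \left(\left(53 + 68\right) + 39\right)^{2} + 173 \left(-98\right)} = \frac{4}{-5 + \left(121 + 39\right)^{2} - 16954} = \frac{4}{-5 + 160^{2} - 16954} = \frac{4}{-5 + 25600 - 16954} = \frac{4}{8641} \approx 0.00046291$)
$\left(3354 - 16826\right) + l = \left(3354 - 16826\right) + \frac{4}{8641} = -13472 + \frac{4}{8641} = - \frac{116411548}{8641}$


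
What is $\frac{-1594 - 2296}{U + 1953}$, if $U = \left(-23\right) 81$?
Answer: $- \frac{389}{9} \approx -43.222$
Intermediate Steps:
$U = -1863$
$\frac{-1594 - 2296}{U + 1953} = \frac{-1594 - 2296}{-1863 + 1953} = - \frac{3890}{90} = \left(-3890\right) \frac{1}{90} = - \frac{389}{9}$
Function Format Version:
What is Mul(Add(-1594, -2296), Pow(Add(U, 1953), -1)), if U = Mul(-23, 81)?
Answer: Rational(-389, 9) ≈ -43.222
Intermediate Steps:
U = -1863
Mul(Add(-1594, -2296), Pow(Add(U, 1953), -1)) = Mul(Add(-1594, -2296), Pow(Add(-1863, 1953), -1)) = Mul(-3890, Pow(90, -1)) = Mul(-3890, Rational(1, 90)) = Rational(-389, 9)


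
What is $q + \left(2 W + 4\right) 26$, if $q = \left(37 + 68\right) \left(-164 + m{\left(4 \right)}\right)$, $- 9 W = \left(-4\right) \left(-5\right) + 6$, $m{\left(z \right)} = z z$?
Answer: $- \frac{140276}{9} \approx -15586.0$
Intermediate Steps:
$m{\left(z \right)} = z^{2}$
$W = - \frac{26}{9}$ ($W = - \frac{\left(-4\right) \left(-5\right) + 6}{9} = - \frac{20 + 6}{9} = \left(- \frac{1}{9}\right) 26 = - \frac{26}{9} \approx -2.8889$)
$q = -15540$ ($q = \left(37 + 68\right) \left(-164 + 4^{2}\right) = 105 \left(-164 + 16\right) = 105 \left(-148\right) = -15540$)
$q + \left(2 W + 4\right) 26 = -15540 + \left(2 \left(- \frac{26}{9}\right) + 4\right) 26 = -15540 + \left(- \frac{52}{9} + 4\right) 26 = -15540 - \frac{416}{9} = - \frac{140276}{9}$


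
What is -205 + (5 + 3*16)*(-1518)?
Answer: -80659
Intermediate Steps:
-205 + (5 + 3*16)*(-1518) = -205 + (5 + 48)*(-1518) = -205 + 53*(-1518) = -205 - 80454 = -80659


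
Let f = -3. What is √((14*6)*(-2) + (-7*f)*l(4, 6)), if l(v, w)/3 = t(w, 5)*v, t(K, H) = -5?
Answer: 2*I*√357 ≈ 37.789*I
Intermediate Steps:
l(v, w) = -15*v (l(v, w) = 3*(-5*v) = -15*v)
√((14*6)*(-2) + (-7*f)*l(4, 6)) = √((14*6)*(-2) + (-7*(-3))*(-15*4)) = √(84*(-2) + 21*(-60)) = √(-168 - 1260) = √(-1428) = 2*I*√357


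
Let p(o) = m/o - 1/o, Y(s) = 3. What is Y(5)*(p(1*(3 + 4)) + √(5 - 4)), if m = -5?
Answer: 3/7 ≈ 0.42857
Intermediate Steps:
p(o) = -6/o (p(o) = -5/o - 1/o = -6/o)
Y(5)*(p(1*(3 + 4)) + √(5 - 4)) = 3*(-6/(3 + 4) + √(5 - 4)) = 3*(-6/(1*7) + √1) = 3*(-6/7 + 1) = 3*(⅐) = 3/7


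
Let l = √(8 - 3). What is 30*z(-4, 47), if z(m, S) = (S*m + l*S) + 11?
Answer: -5310 + 1410*√5 ≈ -2157.1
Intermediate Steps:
l = √5 ≈ 2.2361
z(m, S) = 11 + S*m + S*√5 (z(m, S) = (S*m + √5*S) + 11 = (S*m + S*√5) + 11 = 11 + S*m + S*√5)
30*z(-4, 47) = 30*(11 + 47*(-4) + 47*√5) = 30*(11 - 188 + 47*√5) = 30*(-177 + 47*√5) = -5310 + 1410*√5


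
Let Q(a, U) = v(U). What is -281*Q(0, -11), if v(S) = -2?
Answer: 562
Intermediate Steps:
Q(a, U) = -2
-281*Q(0, -11) = -281*(-2) = 562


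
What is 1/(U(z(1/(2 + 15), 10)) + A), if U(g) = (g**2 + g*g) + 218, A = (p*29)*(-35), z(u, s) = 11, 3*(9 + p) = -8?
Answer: 3/36905 ≈ 8.1290e-5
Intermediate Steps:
p = -35/3 (p = -9 + (1/3)*(-8) = -9 - 8/3 = -35/3 ≈ -11.667)
A = 35525/3 (A = -35/3*29*(-35) = -1015/3*(-35) = 35525/3 ≈ 11842.)
U(g) = 218 + 2*g**2 (U(g) = (g**2 + g**2) + 218 = 2*g**2 + 218 = 218 + 2*g**2)
1/(U(z(1/(2 + 15), 10)) + A) = 1/((218 + 2*11**2) + 35525/3) = 1/((218 + 2*121) + 35525/3) = 1/((218 + 242) + 35525/3) = 1/(460 + 35525/3) = 1/(36905/3) = 3/36905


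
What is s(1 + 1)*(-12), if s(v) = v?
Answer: -24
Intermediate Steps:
s(1 + 1)*(-12) = (1 + 1)*(-12) = 2*(-12) = -24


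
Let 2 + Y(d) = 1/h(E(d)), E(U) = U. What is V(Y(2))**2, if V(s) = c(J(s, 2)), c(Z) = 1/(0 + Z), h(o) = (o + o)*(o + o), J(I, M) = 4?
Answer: 1/16 ≈ 0.062500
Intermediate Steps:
h(o) = 4*o**2 (h(o) = (2*o)*(2*o) = 4*o**2)
c(Z) = 1/Z
Y(d) = -2 + 1/(4*d**2)
V(s) = 1/4
V(Y(2))**2 = (1/4)**2 = 1/16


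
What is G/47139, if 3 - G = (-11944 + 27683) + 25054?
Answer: -40790/47139 ≈ -0.86531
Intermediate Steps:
G = -40790 (G = 3 - ((-11944 + 27683) + 25054) = 3 - (15739 + 25054) = 3 - 1*40793 = 3 - 40793 = -40790)
G/47139 = -40790/47139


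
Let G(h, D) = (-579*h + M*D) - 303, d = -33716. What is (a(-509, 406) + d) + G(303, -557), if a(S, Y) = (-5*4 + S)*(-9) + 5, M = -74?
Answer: -163472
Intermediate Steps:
G(h, D) = -303 - 579*h - 74*D (G(h, D) = (-579*h - 74*D) - 303 = -303 - 579*h - 74*D)
a(S, Y) = 185 - 9*S (a(S, Y) = (-20 + S)*(-9) + 5 = (180 - 9*S) + 5 = 185 - 9*S)
(a(-509, 406) + d) + G(303, -557) = ((185 - 9*(-509)) - 33716) + (-303 - 579*303 - 74*(-557)) = ((185 + 4581) - 33716) + (-303 - 175437 + 41218) = (4766 - 33716) - 134522 = -28950 - 134522 = -163472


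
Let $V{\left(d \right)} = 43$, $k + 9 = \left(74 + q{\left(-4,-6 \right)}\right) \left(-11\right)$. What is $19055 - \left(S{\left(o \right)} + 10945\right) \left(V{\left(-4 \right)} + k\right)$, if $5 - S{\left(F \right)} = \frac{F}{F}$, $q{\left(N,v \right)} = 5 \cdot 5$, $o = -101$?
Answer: $11570250$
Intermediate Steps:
$q{\left(N,v \right)} = 25$
$S{\left(F \right)} = 4$ ($S{\left(F \right)} = 5 - \frac{F}{F} = 5 - 1 = 4$)
$k = -1098$ ($k = -9 + \left(74 + 25\right) \left(-11\right) = -9 + 99 \left(-11\right) = -9 - 1089 = -1098$)
$19055 - \left(S{\left(o \right)} + 10945\right) \left(V{\left(-4 \right)} + k\right) = 19055 - \left(4 + 10945\right) \left(43 - 1098\right) = 19055 - 10949 \left(-1055\right) = 19055 - -11551195 = 19055 + 11551195 = 11570250$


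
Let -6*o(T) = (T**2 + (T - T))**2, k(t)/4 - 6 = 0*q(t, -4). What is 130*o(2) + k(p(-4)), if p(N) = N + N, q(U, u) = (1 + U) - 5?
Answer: -968/3 ≈ -322.67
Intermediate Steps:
q(U, u) = -4 + U
p(N) = 2*N
k(t) = 24 (k(t) = 24 + 4*(0*(-4 + t)) = 24 + 4*0 = 24 + 0 = 24)
o(T) = -T**4/6 (o(T) = -(T**2 + (T - T))**2/6 = -(T**2 + 0)**2/6 = -T**4/6)
130*o(2) + k(p(-4)) = 130*(-1/6*2**4) + 24 = 130*(-1/6*16) + 24 = 130*(-8/3) + 24 = -1040/3 + 24 = -968/3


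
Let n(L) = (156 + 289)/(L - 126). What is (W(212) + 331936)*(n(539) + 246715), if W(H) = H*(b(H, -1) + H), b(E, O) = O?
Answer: 38380111258320/413 ≈ 9.2930e+10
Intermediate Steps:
n(L) = 445/(-126 + L)
W(H) = H*(-1 + H)
(W(212) + 331936)*(n(539) + 246715) = (212*(-1 + 212) + 331936)*(445/(-126 + 539) + 246715) = (212*211 + 331936)*(445/413 + 246715) = (44732 + 331936)*(445*(1/413) + 246715) = 376668*(445/413 + 246715) = 376668*(101893740/413) = 38380111258320/413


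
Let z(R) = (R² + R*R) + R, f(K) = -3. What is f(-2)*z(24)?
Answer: -3528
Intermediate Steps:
z(R) = R + 2*R² (z(R) = (R² + R²) + R = 2*R² + R = R + 2*R²)
f(-2)*z(24) = -72*(1 + 2*24) = -72*(1 + 48) = -72*49 = -3*1176 = -3528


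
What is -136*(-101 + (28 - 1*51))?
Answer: 16864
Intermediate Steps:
-136*(-101 + (28 - 1*51)) = -136*(-101 + (28 - 51)) = -136*(-101 - 23) = -136*(-124) = 16864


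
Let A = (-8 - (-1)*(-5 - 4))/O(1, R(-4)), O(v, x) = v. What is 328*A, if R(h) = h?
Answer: -5576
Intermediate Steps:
A = -17 (A = (-8 - (-1)*(-5 - 4))/1 = (-8 - (-1)*(-9))*1 = (-8 - 1*9)*1 = (-8 - 9)*1 = -17*1 = -17)
328*A = 328*(-17) = -5576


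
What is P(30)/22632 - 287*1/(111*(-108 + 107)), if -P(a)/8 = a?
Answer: 269531/104673 ≈ 2.5750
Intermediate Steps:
P(a) = -8*a
P(30)/22632 - 287*1/(111*(-108 + 107)) = -8*30/22632 - 287*1/(111*(-108 + 107)) = -240*1/22632 - 287/(111*(-1)) = -10/943 - 287/(-111) = -10/943 - 287*(-1/111) = -10/943 + 287/111 = 269531/104673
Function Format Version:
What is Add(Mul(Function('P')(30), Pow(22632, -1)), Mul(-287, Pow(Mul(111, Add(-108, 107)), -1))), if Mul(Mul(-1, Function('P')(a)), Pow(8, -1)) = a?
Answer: Rational(269531, 104673) ≈ 2.5750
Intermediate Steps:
Function('P')(a) = Mul(-8, a)
Add(Mul(Function('P')(30), Pow(22632, -1)), Mul(-287, Pow(Mul(111, Add(-108, 107)), -1))) = Add(Mul(Mul(-8, 30), Pow(22632, -1)), Mul(-287, Pow(Mul(111, Add(-108, 107)), -1))) = Add(Mul(-240, Rational(1, 22632)), Mul(-287, Pow(Mul(111, -1), -1))) = Add(Rational(-10, 943), Mul(-287, Pow(-111, -1))) = Add(Rational(-10, 943), Mul(-287, Rational(-1, 111))) = Add(Rational(-10, 943), Rational(287, 111)) = Rational(269531, 104673)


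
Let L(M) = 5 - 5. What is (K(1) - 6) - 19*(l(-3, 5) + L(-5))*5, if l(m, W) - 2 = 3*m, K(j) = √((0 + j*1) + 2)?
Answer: 659 + √3 ≈ 660.73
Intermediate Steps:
L(M) = 0
K(j) = √(2 + j) (K(j) = √((0 + j) + 2) = √(j + 2) = √(2 + j))
l(m, W) = 2 + 3*m
(K(1) - 6) - 19*(l(-3, 5) + L(-5))*5 = (√(2 + 1) - 6) - 19*((2 + 3*(-3)) + 0)*5 = (√3 - 6) - 19*((2 - 9) + 0)*5 = (-6 + √3) - 19*(-7 + 0)*5 = (-6 + √3) - (-133)*5 = (-6 + √3) - 19*(-35) = (-6 + √3) + 665 = 659 + √3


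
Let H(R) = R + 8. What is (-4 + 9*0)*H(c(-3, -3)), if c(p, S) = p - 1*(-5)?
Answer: -40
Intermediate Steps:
c(p, S) = 5 + p (c(p, S) = p + 5 = 5 + p)
H(R) = 8 + R
(-4 + 9*0)*H(c(-3, -3)) = (-4 + 9*0)*(8 + (5 - 3)) = (-4 + 0)*(8 + 2) = -4*10 = -40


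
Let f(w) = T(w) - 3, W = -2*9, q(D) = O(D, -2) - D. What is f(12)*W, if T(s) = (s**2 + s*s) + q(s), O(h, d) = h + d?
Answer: -5094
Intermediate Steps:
O(h, d) = d + h
q(D) = -2 (q(D) = (-2 + D) - D = -2)
T(s) = -2 + 2*s**2 (T(s) = (s**2 + s*s) - 2 = (s**2 + s**2) - 2 = 2*s**2 - 2 = -2 + 2*s**2)
W = -18
f(w) = -5 + 2*w**2 (f(w) = (-2 + 2*w**2) - 3 = -5 + 2*w**2)
f(12)*W = (-5 + 2*12**2)*(-18) = (-5 + 2*144)*(-18) = (-5 + 288)*(-18) = 283*(-18) = -5094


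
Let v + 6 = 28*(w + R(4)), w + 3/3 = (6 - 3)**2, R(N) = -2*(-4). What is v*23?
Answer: 10166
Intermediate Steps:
R(N) = 8
w = 8 (w = -1 + (6 - 3)**2 = -1 + 3**2 = -1 + 9 = 8)
v = 442 (v = -6 + 28*(8 + 8) = -6 + 28*16 = -6 + 448 = 442)
v*23 = 442*23 = 10166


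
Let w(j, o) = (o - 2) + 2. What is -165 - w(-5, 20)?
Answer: -185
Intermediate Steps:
w(j, o) = o (w(j, o) = (-2 + o) + 2 = o)
-165 - w(-5, 20) = -165 - 1*20 = -165 - 20 = -185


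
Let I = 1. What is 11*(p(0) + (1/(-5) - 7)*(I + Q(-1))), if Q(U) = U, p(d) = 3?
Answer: 33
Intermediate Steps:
11*(p(0) + (1/(-5) - 7)*(I + Q(-1))) = 11*(3 + (1/(-5) - 7)*(1 - 1)) = 11*(3 + (-1/5 - 7)*0) = 11*(3 - 36/5*0) = 11*(3 + 0) = 11*3 = 33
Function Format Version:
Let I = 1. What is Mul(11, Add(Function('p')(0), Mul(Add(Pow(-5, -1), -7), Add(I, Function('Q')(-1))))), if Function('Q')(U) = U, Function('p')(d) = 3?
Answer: 33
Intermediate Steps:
Mul(11, Add(Function('p')(0), Mul(Add(Pow(-5, -1), -7), Add(I, Function('Q')(-1))))) = Mul(11, Add(3, Mul(Add(Pow(-5, -1), -7), Add(1, -1)))) = Mul(11, Add(3, Mul(Add(Rational(-1, 5), -7), 0))) = Mul(11, Add(3, Mul(Rational(-36, 5), 0))) = Mul(11, Add(3, 0)) = Mul(11, 3) = 33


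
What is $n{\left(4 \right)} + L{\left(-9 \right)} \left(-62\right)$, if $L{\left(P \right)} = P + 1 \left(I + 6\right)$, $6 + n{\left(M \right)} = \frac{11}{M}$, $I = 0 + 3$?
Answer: $- \frac{13}{4} \approx -3.25$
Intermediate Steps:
$I = 3$
$n{\left(M \right)} = -6 + \frac{11}{M}$
$L{\left(P \right)} = 9 + P$ ($L{\left(P \right)} = P + 1 \left(3 + 6\right) = P + 1 \cdot 9 = P + 9 = 9 + P$)
$n{\left(4 \right)} + L{\left(-9 \right)} \left(-62\right) = \left(-6 + \frac{11}{4}\right) + \left(9 - 9\right) \left(-62\right) = \left(-6 + 11 \cdot \frac{1}{4}\right) + 0 \left(-62\right) = \left(-6 + \frac{11}{4}\right) + 0 = - \frac{13}{4} + 0 = - \frac{13}{4}$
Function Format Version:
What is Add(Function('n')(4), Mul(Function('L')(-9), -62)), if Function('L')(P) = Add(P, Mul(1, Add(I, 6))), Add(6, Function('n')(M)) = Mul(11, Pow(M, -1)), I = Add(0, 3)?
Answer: Rational(-13, 4) ≈ -3.2500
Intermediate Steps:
I = 3
Function('n')(M) = Add(-6, Mul(11, Pow(M, -1)))
Function('L')(P) = Add(9, P) (Function('L')(P) = Add(P, Mul(1, Add(3, 6))) = Add(P, Mul(1, 9)) = Add(P, 9) = Add(9, P))
Add(Function('n')(4), Mul(Function('L')(-9), -62)) = Add(Add(-6, Mul(11, Pow(4, -1))), Mul(Add(9, -9), -62)) = Add(Add(-6, Mul(11, Rational(1, 4))), Mul(0, -62)) = Add(Add(-6, Rational(11, 4)), 0) = Add(Rational(-13, 4), 0) = Rational(-13, 4)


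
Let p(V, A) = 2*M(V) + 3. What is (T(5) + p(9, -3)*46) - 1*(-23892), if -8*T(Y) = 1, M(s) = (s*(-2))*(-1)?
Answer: 205487/8 ≈ 25686.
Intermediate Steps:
M(s) = 2*s (M(s) = -2*s*(-1) = 2*s)
T(Y) = -⅛ (T(Y) = -⅛*1 = -⅛)
p(V, A) = 3 + 4*V (p(V, A) = 2*(2*V) + 3 = 4*V + 3 = 3 + 4*V)
(T(5) + p(9, -3)*46) - 1*(-23892) = (-⅛ + (3 + 4*9)*46) - 1*(-23892) = (-⅛ + (3 + 36)*46) + 23892 = (-⅛ + 39*46) + 23892 = (-⅛ + 1794) + 23892 = 14351/8 + 23892 = 205487/8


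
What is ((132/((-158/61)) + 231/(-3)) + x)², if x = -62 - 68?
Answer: 415303641/6241 ≈ 66544.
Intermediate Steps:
x = -130
((132/((-158/61)) + 231/(-3)) + x)² = ((132/((-158/61)) + 231/(-3)) - 130)² = ((132/((-158*1/61)) + 231*(-⅓)) - 130)² = ((132/(-158/61) - 77) - 130)² = ((132*(-61/158) - 77) - 130)² = ((-4026/79 - 77) - 130)² = (-10109/79 - 130)² = (-20379/79)² = 415303641/6241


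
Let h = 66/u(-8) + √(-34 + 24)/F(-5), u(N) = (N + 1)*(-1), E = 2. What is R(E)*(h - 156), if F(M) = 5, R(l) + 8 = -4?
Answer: 12312/7 - 12*I*√10/5 ≈ 1758.9 - 7.5895*I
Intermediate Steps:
R(l) = -12 (R(l) = -8 - 4 = -12)
u(N) = -1 - N (u(N) = (1 + N)*(-1) = -1 - N)
h = 66/7 + I*√10/5 (h = 66/(-1 - 1*(-8)) + √(-34 + 24)/5 = 66/(-1 + 8) + √(-10)*(⅕) = 66/7 + (I*√10)*(⅕) = 66*(⅐) + I*√10/5 = 66/7 + I*√10/5 ≈ 9.4286 + 0.63246*I)
R(E)*(h - 156) = -12*((66/7 + I*√10/5) - 156) = -12*(-1026/7 + I*√10/5) = 12312/7 - 12*I*√10/5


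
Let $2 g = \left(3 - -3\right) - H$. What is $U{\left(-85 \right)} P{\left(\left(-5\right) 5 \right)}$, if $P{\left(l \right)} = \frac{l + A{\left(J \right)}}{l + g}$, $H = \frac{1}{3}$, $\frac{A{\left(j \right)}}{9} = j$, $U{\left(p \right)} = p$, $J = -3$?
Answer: $- \frac{26520}{133} \approx -199.4$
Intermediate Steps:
$A{\left(j \right)} = 9 j$
$H = \frac{1}{3} \approx 0.33333$
$g = \frac{17}{6}$ ($g = \frac{\left(3 - -3\right) - \frac{1}{3}}{2} = \frac{\left(3 + 3\right) - \frac{1}{3}}{2} = \frac{6 - \frac{1}{3}}{2} = \frac{1}{2} \cdot \frac{17}{3} = \frac{17}{6} \approx 2.8333$)
$P{\left(l \right)} = \frac{-27 + l}{\frac{17}{6} + l}$ ($P{\left(l \right)} = \frac{l + 9 \left(-3\right)}{l + \frac{17}{6}} = \frac{l - 27}{\frac{17}{6} + l} = \frac{-27 + l}{\frac{17}{6} + l}$)
$U{\left(-85 \right)} P{\left(\left(-5\right) 5 \right)} = - 85 \frac{6 \left(-27 - 25\right)}{17 + 6 \left(\left(-5\right) 5\right)} = - 85 \frac{6 \left(-27 - 25\right)}{17 + 6 \left(-25\right)} = - 85 \cdot 6 \frac{1}{17 - 150} \left(-52\right) = - 85 \cdot 6 \frac{1}{-133} \left(-52\right) = - 85 \cdot 6 \left(- \frac{1}{133}\right) \left(-52\right) = \left(-85\right) \frac{312}{133} = - \frac{26520}{133}$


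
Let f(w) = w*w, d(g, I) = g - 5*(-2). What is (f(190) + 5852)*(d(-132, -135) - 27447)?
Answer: -1156574688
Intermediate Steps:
d(g, I) = 10 + g (d(g, I) = g + 10 = 10 + g)
f(w) = w²
(f(190) + 5852)*(d(-132, -135) - 27447) = (190² + 5852)*((10 - 132) - 27447) = (36100 + 5852)*(-122 - 27447) = 41952*(-27569) = -1156574688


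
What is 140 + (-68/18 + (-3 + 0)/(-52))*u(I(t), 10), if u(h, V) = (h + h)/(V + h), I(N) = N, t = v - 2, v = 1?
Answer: 296581/2106 ≈ 140.83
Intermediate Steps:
t = -1 (t = 1 - 2 = -1)
u(h, V) = 2*h/(V + h) (u(h, V) = (2*h)/(V + h) = 2*h/(V + h))
140 + (-68/18 + (-3 + 0)/(-52))*u(I(t), 10) = 140 + (-68/18 + (-3 + 0)/(-52))*(2*(-1)/(10 - 1)) = 140 + (-68*1/18 - 3*(-1/52))*(2*(-1)/9) = 140 + (-34/9 + 3/52)*(2*(-1)*(⅑)) = 140 - 1741/468*(-2/9) = 140 + 1741/2106 = 296581/2106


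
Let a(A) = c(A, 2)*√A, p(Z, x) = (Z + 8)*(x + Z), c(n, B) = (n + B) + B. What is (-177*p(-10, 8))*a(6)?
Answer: -7080*√6 ≈ -17342.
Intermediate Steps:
c(n, B) = n + 2*B (c(n, B) = (B + n) + B = n + 2*B)
p(Z, x) = (8 + Z)*(Z + x)
a(A) = √A*(4 + A) (a(A) = (A + 2*2)*√A = (A + 4)*√A = (4 + A)*√A = √A*(4 + A))
(-177*p(-10, 8))*a(6) = (-177*((-10)² + 8*(-10) + 8*8 - 10*8))*(√6*(4 + 6)) = (-177*(100 - 80 + 64 - 80))*(√6*10) = (-177*4)*(10*√6) = -7080*√6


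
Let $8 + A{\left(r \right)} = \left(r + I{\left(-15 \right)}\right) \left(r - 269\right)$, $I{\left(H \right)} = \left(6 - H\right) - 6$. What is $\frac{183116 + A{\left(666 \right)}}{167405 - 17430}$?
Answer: $\frac{90693}{29995} \approx 3.0236$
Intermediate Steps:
$I{\left(H \right)} = - H$ ($I{\left(H \right)} = \left(6 - H\right) - 6 = - H$)
$A{\left(r \right)} = -8 + \left(-269 + r\right) \left(15 + r\right)$ ($A{\left(r \right)} = -8 + \left(r - -15\right) \left(r - 269\right) = -8 + \left(r + 15\right) \left(-269 + r\right) = -8 + \left(15 + r\right) \left(-269 + r\right) = -8 + \left(-269 + r\right) \left(15 + r\right)$)
$\frac{183116 + A{\left(666 \right)}}{167405 - 17430} = \frac{183116 - \left(173207 - 443556\right)}{167405 - 17430} = \frac{183116 - -270349}{149975} = \left(183116 + 270349\right) \frac{1}{149975} = 453465 \cdot \frac{1}{149975} = \frac{90693}{29995}$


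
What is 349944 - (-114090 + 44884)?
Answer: 419150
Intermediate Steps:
349944 - (-114090 + 44884) = 349944 - 1*(-69206) = 349944 + 69206 = 419150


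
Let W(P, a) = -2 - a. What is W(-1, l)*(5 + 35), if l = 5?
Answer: -280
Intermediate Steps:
W(-1, l)*(5 + 35) = (-2 - 1*5)*(5 + 35) = (-2 - 5)*40 = -7*40 = -280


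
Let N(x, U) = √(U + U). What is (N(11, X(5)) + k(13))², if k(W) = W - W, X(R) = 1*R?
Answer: 10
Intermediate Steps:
X(R) = R
N(x, U) = √2*√U (N(x, U) = √(2*U) = √2*√U)
k(W) = 0
(N(11, X(5)) + k(13))² = (√2*√5 + 0)² = (√10 + 0)² = (√10)² = 10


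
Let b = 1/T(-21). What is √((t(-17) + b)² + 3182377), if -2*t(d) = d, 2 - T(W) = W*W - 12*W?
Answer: √6078236154373/1382 ≈ 1783.9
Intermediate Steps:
T(W) = 2 - W² + 12*W (T(W) = 2 - (W*W - 12*W) = 2 - (W² - 12*W) = 2 + (-W² + 12*W) = 2 - W² + 12*W)
t(d) = -d/2
b = -1/691 (b = 1/(2 - 1*(-21)² + 12*(-21)) = 1/(2 - 1*441 - 252) = 1/(2 - 441 - 252) = 1/(-691) = -1/691 ≈ -0.0014472)
√((t(-17) + b)² + 3182377) = √((-½*(-17) - 1/691)² + 3182377) = √((17/2 - 1/691)² + 3182377) = √((11745/1382)² + 3182377) = √(137945025/1909924 + 3182377) = √(6078236154373/1909924) = √6078236154373/1382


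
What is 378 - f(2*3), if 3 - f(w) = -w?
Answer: 369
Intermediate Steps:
f(w) = 3 + w (f(w) = 3 - (-1)*w = 3 + w)
378 - f(2*3) = 378 - (3 + 2*3) = 378 - (3 + 6) = 378 - 1*9 = 378 - 9 = 369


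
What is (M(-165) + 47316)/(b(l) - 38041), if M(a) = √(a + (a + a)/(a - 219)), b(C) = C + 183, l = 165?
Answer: -47316/37693 - I*√10505/301544 ≈ -1.2553 - 0.0003399*I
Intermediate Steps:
b(C) = 183 + C
M(a) = √(a + 2*a/(-219 + a)) (M(a) = √(a + (2*a)/(-219 + a)) = √(a + 2*a/(-219 + a)))
(M(-165) + 47316)/(b(l) - 38041) = (√(-165*(-217 - 165)/(-219 - 165)) + 47316)/((183 + 165) - 38041) = (√(-165*(-382)/(-384)) + 47316)/(348 - 38041) = (√(-165*(-1/384)*(-382)) + 47316)/(-37693) = (√(-10505/64) + 47316)*(-1/37693) = (I*√10505/8 + 47316)*(-1/37693) = (47316 + I*√10505/8)*(-1/37693) = -47316/37693 - I*√10505/301544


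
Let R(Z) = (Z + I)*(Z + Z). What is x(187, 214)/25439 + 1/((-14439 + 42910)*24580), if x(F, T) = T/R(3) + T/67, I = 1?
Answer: 851767541827/1789166248823010 ≈ 0.00047607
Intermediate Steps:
R(Z) = 2*Z*(1 + Z) (R(Z) = (Z + 1)*(Z + Z) = (1 + Z)*(2*Z) = 2*Z*(1 + Z))
x(F, T) = 91*T/1608 (x(F, T) = T/((2*3*(1 + 3))) + T/67 = T/((2*3*4)) + T*(1/67) = T/24 + T/67 = 91*T/1608)
x(187, 214)/25439 + 1/((-14439 + 42910)*24580) = ((91/1608)*214)/25439 + 1/((-14439 + 42910)*24580) = (9737/804)*(1/25439) + (1/24580)/28471 = 9737/20452956 + (1/28471)*(1/24580) = 9737/20452956 + 1/699817180 = 851767541827/1789166248823010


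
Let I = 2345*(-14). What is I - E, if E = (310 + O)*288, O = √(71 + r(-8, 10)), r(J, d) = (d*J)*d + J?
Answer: -122110 - 288*I*√737 ≈ -1.2211e+5 - 7818.5*I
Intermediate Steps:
r(J, d) = J + J*d² (r(J, d) = (J*d)*d + J = J*d² + J = J + J*d²)
O = I*√737 (O = √(71 - 8*(1 + 10²)) = √(71 - 8*(1 + 100)) = √(71 - 8*101) = √(71 - 808) = √(-737) = I*√737 ≈ 27.148*I)
E = 89280 + 288*I*√737 (E = (310 + I*√737)*288 = 89280 + 288*I*√737 ≈ 89280.0 + 7818.5*I)
I = -32830
I - E = -32830 - (89280 + 288*I*√737) = -32830 + (-89280 - 288*I*√737) = -122110 - 288*I*√737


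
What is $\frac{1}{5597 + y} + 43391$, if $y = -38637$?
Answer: $\frac{1433638639}{33040} \approx 43391.0$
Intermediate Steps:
$\frac{1}{5597 + y} + 43391 = \frac{1}{5597 - 38637} + 43391 = \frac{1}{-33040} + 43391 = - \frac{1}{33040} + 43391 = \frac{1433638639}{33040}$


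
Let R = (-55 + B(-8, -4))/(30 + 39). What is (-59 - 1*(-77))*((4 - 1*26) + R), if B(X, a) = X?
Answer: -9486/23 ≈ -412.43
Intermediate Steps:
R = -21/23 (R = (-55 - 8)/(30 + 39) = -63/69 = -63*1/69 = -21/23 ≈ -0.91304)
(-59 - 1*(-77))*((4 - 1*26) + R) = (-59 - 1*(-77))*((4 - 1*26) - 21/23) = (-59 + 77)*((4 - 26) - 21/23) = 18*(-22 - 21/23) = 18*(-527/23) = -9486/23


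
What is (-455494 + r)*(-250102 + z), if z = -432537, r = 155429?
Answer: 204836071535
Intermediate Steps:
(-455494 + r)*(-250102 + z) = (-455494 + 155429)*(-250102 - 432537) = -300065*(-682639) = 204836071535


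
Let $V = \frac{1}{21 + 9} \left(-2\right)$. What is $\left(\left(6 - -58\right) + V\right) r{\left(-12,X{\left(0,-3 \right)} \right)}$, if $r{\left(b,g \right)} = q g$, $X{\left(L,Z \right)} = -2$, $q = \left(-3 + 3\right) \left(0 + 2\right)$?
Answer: $0$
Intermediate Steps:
$q = 0$ ($q = 0 \cdot 2 = 0$)
$r{\left(b,g \right)} = 0$ ($r{\left(b,g \right)} = 0 g = 0$)
$V = - \frac{1}{15}$ ($V = \frac{1}{30} \left(-2\right) = - \frac{1}{15} \approx -0.066667$)
$\left(\left(6 - -58\right) + V\right) r{\left(-12,X{\left(0,-3 \right)} \right)} = \left(\left(6 - -58\right) - \frac{1}{15}\right) 0 = \left(\left(6 + 58\right) - \frac{1}{15}\right) 0 = \left(64 - \frac{1}{15}\right) 0 = \frac{959}{15} \cdot 0 = 0$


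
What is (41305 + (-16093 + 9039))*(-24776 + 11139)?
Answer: -467080887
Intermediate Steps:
(41305 + (-16093 + 9039))*(-24776 + 11139) = (41305 - 7054)*(-13637) = 34251*(-13637) = -467080887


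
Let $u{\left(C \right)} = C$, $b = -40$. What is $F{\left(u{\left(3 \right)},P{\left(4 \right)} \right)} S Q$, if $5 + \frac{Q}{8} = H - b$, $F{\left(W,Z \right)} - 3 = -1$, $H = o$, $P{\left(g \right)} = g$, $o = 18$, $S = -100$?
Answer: $-84800$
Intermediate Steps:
$H = 18$
$F{\left(W,Z \right)} = 2$ ($F{\left(W,Z \right)} = 3 - 1 = 2$)
$Q = 424$ ($Q = -40 + 8 \left(18 - -40\right) = -40 + 8 \left(18 + 40\right) = -40 + 8 \cdot 58 = -40 + 464 = 424$)
$F{\left(u{\left(3 \right)},P{\left(4 \right)} \right)} S Q = 2 \left(-100\right) 424 = \left(-200\right) 424 = -84800$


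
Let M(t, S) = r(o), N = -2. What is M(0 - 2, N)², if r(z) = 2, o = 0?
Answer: 4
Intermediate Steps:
M(t, S) = 2
M(0 - 2, N)² = 2² = 4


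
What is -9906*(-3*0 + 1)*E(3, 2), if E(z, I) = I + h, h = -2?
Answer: 0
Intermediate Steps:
E(z, I) = -2 + I (E(z, I) = I - 2 = -2 + I)
-9906*(-3*0 + 1)*E(3, 2) = -9906*(-3*0 + 1)*(-2 + 2) = -9906*(0 + 1)*0 = -9906*0 = 0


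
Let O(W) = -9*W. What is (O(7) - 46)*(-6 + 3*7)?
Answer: -1635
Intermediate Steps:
(O(7) - 46)*(-6 + 3*7) = (-9*7 - 46)*(-6 + 3*7) = (-63 - 46)*(-6 + 21) = -109*15 = -1635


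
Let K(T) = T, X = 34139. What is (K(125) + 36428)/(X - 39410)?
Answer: -36553/5271 ≈ -6.9347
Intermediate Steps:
(K(125) + 36428)/(X - 39410) = (125 + 36428)/(34139 - 39410) = 36553/(-5271) = 36553*(-1/5271) = -36553/5271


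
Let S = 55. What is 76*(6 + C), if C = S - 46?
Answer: 1140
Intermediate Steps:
C = 9 (C = 55 - 46 = 9)
76*(6 + C) = 76*(6 + 9) = 76*15 = 1140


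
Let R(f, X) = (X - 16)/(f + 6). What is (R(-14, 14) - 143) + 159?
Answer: 65/4 ≈ 16.250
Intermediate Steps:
R(f, X) = (-16 + X)/(6 + f)
(R(-14, 14) - 143) + 159 = ((-16 + 14)/(6 - 14) - 143) + 159 = (-2/(-8) - 143) + 159 = (-⅛*(-2) - 143) + 159 = (¼ - 143) + 159 = -571/4 + 159 = 65/4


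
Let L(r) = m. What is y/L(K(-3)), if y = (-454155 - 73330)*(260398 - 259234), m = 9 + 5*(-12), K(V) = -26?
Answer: 204664180/17 ≈ 1.2039e+7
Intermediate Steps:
m = -51 (m = 9 - 60 = -51)
L(r) = -51
y = -613992540 (y = -527485*1164 = -613992540)
y/L(K(-3)) = -613992540/(-51) = -613992540*(-1/51) = 204664180/17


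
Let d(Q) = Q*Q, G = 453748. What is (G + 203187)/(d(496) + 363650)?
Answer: 656935/609666 ≈ 1.0775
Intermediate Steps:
d(Q) = Q²
(G + 203187)/(d(496) + 363650) = (453748 + 203187)/(496² + 363650) = 656935/(246016 + 363650) = 656935/609666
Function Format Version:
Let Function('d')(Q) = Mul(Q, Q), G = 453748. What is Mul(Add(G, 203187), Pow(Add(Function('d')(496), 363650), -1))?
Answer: Rational(656935, 609666) ≈ 1.0775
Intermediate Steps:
Function('d')(Q) = Pow(Q, 2)
Mul(Add(G, 203187), Pow(Add(Function('d')(496), 363650), -1)) = Mul(Add(453748, 203187), Pow(Add(Pow(496, 2), 363650), -1)) = Mul(656935, Pow(Add(246016, 363650), -1)) = Mul(656935, Pow(609666, -1)) = Mul(656935, Rational(1, 609666)) = Rational(656935, 609666)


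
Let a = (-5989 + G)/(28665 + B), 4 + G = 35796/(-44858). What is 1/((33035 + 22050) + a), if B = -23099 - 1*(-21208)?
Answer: 600514046/33079181789015 ≈ 1.8154e-5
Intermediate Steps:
B = -1891 (B = -23099 + 21208 = -1891)
G = -107614/22429 (G = -4 + 35796/(-44858) = -4 + 35796*(-1/44858) = -4 - 17898/22429 = -107614/22429 ≈ -4.7980)
a = -134434895/600514046 (a = (-5989 - 107614/22429)/(28665 - 1891) = -134434895/22429/26774 = -134434895/22429*1/26774 = -134434895/600514046 ≈ -0.22387)
1/((33035 + 22050) + a) = 1/((33035 + 22050) - 134434895/600514046) = 1/(55085 - 134434895/600514046) = 1/(33079181789015/600514046) = 600514046/33079181789015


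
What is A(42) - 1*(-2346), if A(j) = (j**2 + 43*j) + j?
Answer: 5958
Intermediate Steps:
A(j) = j**2 + 44*j
A(42) - 1*(-2346) = 42*(44 + 42) - 1*(-2346) = 42*86 + 2346 = 3612 + 2346 = 5958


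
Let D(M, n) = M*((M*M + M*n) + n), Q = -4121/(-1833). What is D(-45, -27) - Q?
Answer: -20386802/141 ≈ -1.4459e+5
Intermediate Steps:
Q = 317/141 (Q = -4121*(-1/1833) = 317/141 ≈ 2.2482)
D(M, n) = M*(n + M**2 + M*n) (D(M, n) = M*((M**2 + M*n) + n) = M*(n + M**2 + M*n))
D(-45, -27) - Q = -45*(-27 + (-45)**2 - 45*(-27)) - 1*317/141 = -45*(-27 + 2025 + 1215) - 317/141 = -45*3213 - 317/141 = -144585 - 317/141 = -20386802/141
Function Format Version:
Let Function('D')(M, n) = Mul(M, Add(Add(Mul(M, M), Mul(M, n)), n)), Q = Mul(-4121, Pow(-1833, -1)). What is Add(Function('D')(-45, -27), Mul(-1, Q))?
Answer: Rational(-20386802, 141) ≈ -1.4459e+5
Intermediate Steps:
Q = Rational(317, 141) (Q = Mul(-4121, Rational(-1, 1833)) = Rational(317, 141) ≈ 2.2482)
Function('D')(M, n) = Mul(M, Add(n, Pow(M, 2), Mul(M, n))) (Function('D')(M, n) = Mul(M, Add(Add(Pow(M, 2), Mul(M, n)), n)) = Mul(M, Add(n, Pow(M, 2), Mul(M, n))))
Add(Function('D')(-45, -27), Mul(-1, Q)) = Add(Mul(-45, Add(-27, Pow(-45, 2), Mul(-45, -27))), Mul(-1, Rational(317, 141))) = Add(Mul(-45, Add(-27, 2025, 1215)), Rational(-317, 141)) = Add(Mul(-45, 3213), Rational(-317, 141)) = Add(-144585, Rational(-317, 141)) = Rational(-20386802, 141)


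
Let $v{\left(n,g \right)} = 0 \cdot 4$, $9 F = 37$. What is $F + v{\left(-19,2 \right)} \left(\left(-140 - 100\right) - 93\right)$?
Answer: $\frac{37}{9} \approx 4.1111$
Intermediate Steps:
$F = \frac{37}{9}$ ($F = \frac{1}{9} \cdot 37 = \frac{37}{9} \approx 4.1111$)
$v{\left(n,g \right)} = 0$
$F + v{\left(-19,2 \right)} \left(\left(-140 - 100\right) - 93\right) = \frac{37}{9} + 0 \left(\left(-140 - 100\right) - 93\right) = \frac{37}{9} + 0 \left(-240 - 93\right) = \frac{37}{9} + 0 \left(-333\right) = \frac{37}{9} + 0 = \frac{37}{9}$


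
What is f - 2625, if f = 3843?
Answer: 1218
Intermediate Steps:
f - 2625 = 3843 - 2625 = 1218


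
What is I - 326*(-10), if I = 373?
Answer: 3633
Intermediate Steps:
I - 326*(-10) = 373 - 326*(-10) = 373 + 3260 = 3633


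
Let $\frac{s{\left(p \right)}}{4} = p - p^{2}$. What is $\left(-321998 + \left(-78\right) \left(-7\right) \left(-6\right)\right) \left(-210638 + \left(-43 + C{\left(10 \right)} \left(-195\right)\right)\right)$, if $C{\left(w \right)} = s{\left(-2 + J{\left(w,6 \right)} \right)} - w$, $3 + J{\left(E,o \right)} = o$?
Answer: $67894767294$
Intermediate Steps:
$J{\left(E,o \right)} = -3 + o$
$s{\left(p \right)} = - 4 p^{2} + 4 p$ ($s{\left(p \right)} = 4 \left(p - p^{2}\right) = - 4 p^{2} + 4 p$)
$C{\left(w \right)} = - w$ ($C{\left(w \right)} = 4 \left(-2 + \left(-3 + 6\right)\right) \left(1 - \left(-2 + \left(-3 + 6\right)\right)\right) - w = 4 \left(-2 + 3\right) \left(1 - \left(-2 + 3\right)\right) - w = 4 \cdot 1 \left(1 - 1\right) - w = 4 \cdot 1 \cdot 0 - w = 0 - w = - w$)
$\left(-321998 + \left(-78\right) \left(-7\right) \left(-6\right)\right) \left(-210638 + \left(-43 + C{\left(10 \right)} \left(-195\right)\right)\right) = \left(-321998 + \left(-78\right) \left(-7\right) \left(-6\right)\right) \left(-210638 - \left(43 - \left(-1\right) 10 \left(-195\right)\right)\right) = \left(-321998 + 546 \left(-6\right)\right) \left(-210638 - -1907\right) = \left(-321998 - 3276\right) \left(-210638 + \left(-43 + 1950\right)\right) = - 325274 \left(-210638 + 1907\right) = \left(-325274\right) \left(-208731\right) = 67894767294$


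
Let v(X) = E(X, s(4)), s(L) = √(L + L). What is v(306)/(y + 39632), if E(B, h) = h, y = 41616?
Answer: √2/40624 ≈ 3.4812e-5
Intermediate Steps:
s(L) = √2*√L (s(L) = √(2*L) = √2*√L)
v(X) = 2*√2 (v(X) = √2*√4 = √2*2 = 2*√2)
v(306)/(y + 39632) = (2*√2)/(41616 + 39632) = (2*√2)/81248 = (2*√2)*(1/81248) = √2/40624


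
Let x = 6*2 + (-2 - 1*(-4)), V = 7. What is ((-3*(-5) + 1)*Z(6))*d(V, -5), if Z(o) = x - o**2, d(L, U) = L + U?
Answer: -704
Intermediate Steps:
x = 14 (x = 12 + (-2 + 4) = 12 + 2 = 14)
Z(o) = 14 - o**2
((-3*(-5) + 1)*Z(6))*d(V, -5) = ((-3*(-5) + 1)*(14 - 1*6**2))*(7 - 5) = ((15 + 1)*(14 - 1*36))*2 = (16*(14 - 36))*2 = (16*(-22))*2 = -352*2 = -704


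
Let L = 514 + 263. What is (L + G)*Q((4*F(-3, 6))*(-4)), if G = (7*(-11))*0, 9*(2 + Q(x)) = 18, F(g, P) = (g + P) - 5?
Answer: 0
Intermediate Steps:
F(g, P) = -5 + P + g (F(g, P) = (P + g) - 5 = -5 + P + g)
Q(x) = 0 (Q(x) = -2 + (⅑)*18 = -2 + 2 = 0)
G = 0 (G = -77*0 = 0)
L = 777
(L + G)*Q((4*F(-3, 6))*(-4)) = (777 + 0)*0 = 777*0 = 0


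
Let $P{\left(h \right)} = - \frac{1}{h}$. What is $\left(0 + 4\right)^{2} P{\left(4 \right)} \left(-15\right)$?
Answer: $60$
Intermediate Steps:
$\left(0 + 4\right)^{2} P{\left(4 \right)} \left(-15\right) = \left(0 + 4\right)^{2} \left(- \frac{1}{4}\right) \left(-15\right) = 4^{2} \left(\left(-1\right) \frac{1}{4}\right) \left(-15\right) = 16 \left(- \frac{1}{4}\right) \left(-15\right) = \left(-4\right) \left(-15\right) = 60$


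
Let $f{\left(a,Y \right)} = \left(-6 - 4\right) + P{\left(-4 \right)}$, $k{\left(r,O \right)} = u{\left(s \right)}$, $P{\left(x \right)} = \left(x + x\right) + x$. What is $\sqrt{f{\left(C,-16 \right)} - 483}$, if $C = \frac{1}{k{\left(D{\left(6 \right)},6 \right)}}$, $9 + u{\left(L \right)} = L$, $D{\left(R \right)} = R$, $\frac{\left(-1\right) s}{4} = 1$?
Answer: $i \sqrt{505} \approx 22.472 i$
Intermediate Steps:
$s = -4$ ($s = \left(-4\right) 1 = -4$)
$u{\left(L \right)} = -9 + L$
$P{\left(x \right)} = 3 x$ ($P{\left(x \right)} = 2 x + x = 3 x$)
$k{\left(r,O \right)} = -13$ ($k{\left(r,O \right)} = -9 - 4 = -13$)
$C = - \frac{1}{13}$ ($C = \frac{1}{-13} = - \frac{1}{13} \approx -0.076923$)
$f{\left(a,Y \right)} = -22$ ($f{\left(a,Y \right)} = \left(-6 - 4\right) + 3 \left(-4\right) = -10 - 12 = -22$)
$\sqrt{f{\left(C,-16 \right)} - 483} = \sqrt{-22 - 483} = \sqrt{-505} = i \sqrt{505}$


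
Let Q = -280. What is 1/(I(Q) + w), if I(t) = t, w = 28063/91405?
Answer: -91405/25565337 ≈ -0.0035753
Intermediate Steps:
w = 28063/91405 (w = 28063*(1/91405) = 28063/91405 ≈ 0.30702)
1/(I(Q) + w) = 1/(-280 + 28063/91405) = 1/(-25565337/91405) = -91405/25565337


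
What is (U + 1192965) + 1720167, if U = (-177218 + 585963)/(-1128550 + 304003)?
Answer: 2402013842459/824547 ≈ 2.9131e+6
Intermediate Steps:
U = -408745/824547 (U = 408745/(-824547) = 408745*(-1/824547) = -408745/824547 ≈ -0.49572)
(U + 1192965) + 1720167 = (-408745/824547 + 1192965) + 1720167 = 983655303110/824547 + 1720167 = 2402013842459/824547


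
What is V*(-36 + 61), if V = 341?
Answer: 8525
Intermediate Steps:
V*(-36 + 61) = 341*(-36 + 61) = 341*25 = 8525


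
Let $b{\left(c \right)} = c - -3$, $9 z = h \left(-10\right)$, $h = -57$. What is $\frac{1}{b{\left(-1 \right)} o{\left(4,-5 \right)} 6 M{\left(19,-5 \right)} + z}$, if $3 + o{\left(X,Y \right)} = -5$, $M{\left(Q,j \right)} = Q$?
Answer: $- \frac{3}{5282} \approx -0.00056797$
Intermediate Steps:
$z = \frac{190}{3}$ ($z = \frac{\left(-57\right) \left(-10\right)}{9} = \frac{1}{9} \cdot 570 = \frac{190}{3} \approx 63.333$)
$o{\left(X,Y \right)} = -8$ ($o{\left(X,Y \right)} = -3 - 5 = -8$)
$b{\left(c \right)} = 3 + c$ ($b{\left(c \right)} = c + 3 = 3 + c$)
$\frac{1}{b{\left(-1 \right)} o{\left(4,-5 \right)} 6 M{\left(19,-5 \right)} + z} = \frac{1}{\left(3 - 1\right) \left(-8\right) 6 \cdot 19 + \frac{190}{3}} = \frac{1}{2 \left(-8\right) 6 \cdot 19 + \frac{190}{3}} = \frac{1}{\left(-16\right) 6 \cdot 19 + \frac{190}{3}} = \frac{1}{\left(-96\right) 19 + \frac{190}{3}} = \frac{1}{-1824 + \frac{190}{3}} = \frac{1}{- \frac{5282}{3}} = - \frac{3}{5282}$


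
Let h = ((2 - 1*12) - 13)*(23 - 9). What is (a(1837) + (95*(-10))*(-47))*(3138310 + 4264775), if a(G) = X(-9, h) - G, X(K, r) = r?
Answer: 314564484735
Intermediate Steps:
h = -322 (h = ((2 - 12) - 13)*14 = (-10 - 13)*14 = -23*14 = -322)
a(G) = -322 - G
(a(1837) + (95*(-10))*(-47))*(3138310 + 4264775) = ((-322 - 1*1837) + (95*(-10))*(-47))*(3138310 + 4264775) = ((-322 - 1837) - 950*(-47))*7403085 = (-2159 + 44650)*7403085 = 42491*7403085 = 314564484735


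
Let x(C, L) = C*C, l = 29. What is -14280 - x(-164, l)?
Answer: -41176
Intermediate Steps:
x(C, L) = C²
-14280 - x(-164, l) = -14280 - 1*(-164)² = -14280 - 1*26896 = -14280 - 26896 = -41176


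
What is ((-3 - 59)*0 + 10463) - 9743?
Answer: 720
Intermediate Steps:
((-3 - 59)*0 + 10463) - 9743 = (-62*0 + 10463) - 9743 = (0 + 10463) - 9743 = 10463 - 9743 = 720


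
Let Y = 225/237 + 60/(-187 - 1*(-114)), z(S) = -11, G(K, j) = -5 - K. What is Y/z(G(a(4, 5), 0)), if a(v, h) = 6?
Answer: -735/63437 ≈ -0.011586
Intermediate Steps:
Y = 735/5767 (Y = 225*(1/237) + 60/(-187 + 114) = 75/79 + 60/(-73) = 75/79 + 60*(-1/73) = 75/79 - 60/73 = 735/5767 ≈ 0.12745)
Y/z(G(a(4, 5), 0)) = (735/5767)/(-11) = (735/5767)*(-1/11) = -735/63437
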